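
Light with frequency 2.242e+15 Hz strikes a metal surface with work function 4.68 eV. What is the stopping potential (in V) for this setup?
4.5922 V

The stopping potential V_s satisfies: eV_s = KE_max

First, find KE_max using Einstein's equation:
E_photon = hf = (6.626×10⁻³⁴ J·s)(2.242e+15 Hz) = 9.2722 eV
KE_max = E_photon - φ = 9.2722 - 4.68 = 4.5922 eV

Since eV_s = KE_max:
V_s = KE_max/e = 4.5922 V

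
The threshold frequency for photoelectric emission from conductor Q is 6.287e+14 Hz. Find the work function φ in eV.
2.60 eV

At the threshold frequency, photon energy equals work function:
φ = hf₀

Calculating:
φ = (6.626×10⁻³⁴ J·s)(6.287e+14 Hz)
φ = 2.60 eV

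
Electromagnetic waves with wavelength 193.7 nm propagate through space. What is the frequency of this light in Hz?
1.5477e+15 Hz

Using the wave equation: c = fλ

Solving for frequency:
f = c/λ = (3×10⁸ m/s) / (193.7×10⁻⁹ m)
f = 1.5477e+15 Hz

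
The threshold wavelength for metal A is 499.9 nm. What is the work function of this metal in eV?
2.48 eV

At the threshold wavelength, photon energy equals work function:
φ = hc/λ₀

Calculating:
φ = (6.626×10⁻³⁴ J·s)(3×10⁸ m/s) / (499.9×10⁻⁹ m)
φ = 2.48 eV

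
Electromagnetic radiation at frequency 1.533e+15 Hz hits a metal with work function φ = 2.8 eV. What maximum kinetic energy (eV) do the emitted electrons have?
3.5400 eV

Using Einstein's photoelectric equation: KE_max = hf - φ

First, calculate the photon energy:
E_photon = hf = (6.626×10⁻³⁴ J·s)(1.533e+15 Hz)
E_photon = 6.3400 eV

Then, the maximum kinetic energy:
KE_max = E_photon - φ = 6.3400 eV - 2.8 eV = 3.5400 eV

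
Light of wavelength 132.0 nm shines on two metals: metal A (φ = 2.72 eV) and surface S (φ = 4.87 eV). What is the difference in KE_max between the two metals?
2.1500 eV

Using KE_max = hc/λ - φ for each metal:

Photon energy: E = hc/λ = 9.3927 eV

For metal A (φ₁ = 2.72 eV):
KE₁ = E - φ₁ = 9.3927 - 2.72 = 6.6727 eV

For surface S (φ₂ = 4.87 eV):
KE₂ = E - φ₂ = 9.3927 - 4.87 = 4.5227 eV

Difference:
ΔKE = KE₁ - KE₂ = 6.6727 - 4.5227 = 2.1500 eV

Note: The difference equals the difference in work functions: 4.87 - 2.72 = 2.15 eV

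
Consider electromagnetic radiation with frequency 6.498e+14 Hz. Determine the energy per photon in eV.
2.6874 eV

Using E = hf:

E = hf = (6.626×10⁻³⁴ J·s)(6.498e+14 Hz)
E = 2.6874 eV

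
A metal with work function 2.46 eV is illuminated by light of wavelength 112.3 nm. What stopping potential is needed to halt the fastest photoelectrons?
8.5804 V

The stopping potential V_s satisfies: eV_s = KE_max

First, find KE_max using Einstein's equation:
E_photon = hc/λ = 11.0404 eV
KE_max = E_photon - φ = 11.0404 - 2.46 = 8.5804 eV

Since eV_s = KE_max:
V_s = KE_max/e = 8.5804 V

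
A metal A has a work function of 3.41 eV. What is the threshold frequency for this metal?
8.2453e+14 Hz

The threshold frequency is when the photon energy equals the work function:
hf₀ = φ

Solving for f₀:
f₀ = φ/h = (3.41 eV × 1.602×10⁻¹⁹ J/eV) / (6.626×10⁻³⁴ J·s)
f₀ = 8.2453e+14 Hz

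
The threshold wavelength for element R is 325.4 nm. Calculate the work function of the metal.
3.81 eV

At the threshold wavelength, photon energy equals work function:
φ = hc/λ₀

Calculating:
φ = (6.626×10⁻³⁴ J·s)(3×10⁸ m/s) / (325.4×10⁻⁹ m)
φ = 3.81 eV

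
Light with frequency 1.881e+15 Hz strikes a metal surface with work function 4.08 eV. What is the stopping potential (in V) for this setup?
3.6992 V

The stopping potential V_s satisfies: eV_s = KE_max

First, find KE_max using Einstein's equation:
E_photon = hf = (6.626×10⁻³⁴ J·s)(1.881e+15 Hz) = 7.7792 eV
KE_max = E_photon - φ = 7.7792 - 4.08 = 3.6992 eV

Since eV_s = KE_max:
V_s = KE_max/e = 3.6992 V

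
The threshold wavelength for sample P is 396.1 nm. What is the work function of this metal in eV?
3.13 eV

At the threshold wavelength, photon energy equals work function:
φ = hc/λ₀

Calculating:
φ = (6.626×10⁻³⁴ J·s)(3×10⁸ m/s) / (396.1×10⁻⁹ m)
φ = 3.13 eV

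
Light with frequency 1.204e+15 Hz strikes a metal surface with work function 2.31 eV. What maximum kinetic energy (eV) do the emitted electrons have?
2.6693 eV

Using Einstein's photoelectric equation: KE_max = hf - φ

First, calculate the photon energy:
E_photon = hf = (6.626×10⁻³⁴ J·s)(1.204e+15 Hz)
E_photon = 4.9793 eV

Then, the maximum kinetic energy:
KE_max = E_photon - φ = 4.9793 eV - 2.31 eV = 2.6693 eV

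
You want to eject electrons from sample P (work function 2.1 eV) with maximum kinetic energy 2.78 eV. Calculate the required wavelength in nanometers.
254.07 nm

From Einstein's equation: KE_max = hc/λ - φ

Rearranging for λ:
hc/λ = KE_max + φ
λ = hc/(KE_max + φ)

Required photon energy:
E_photon = KE_max + φ = 2.78 + 2.1 = 4.88 eV

Required wavelength:
λ = hc/E_photon = (6.626×10⁻³⁴)(3×10⁸) / (4.88 × 1.602×10⁻¹⁹)
λ = 254.07 nm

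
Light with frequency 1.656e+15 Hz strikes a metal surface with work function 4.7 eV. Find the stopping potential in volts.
2.1487 V

The stopping potential V_s satisfies: eV_s = KE_max

First, find KE_max using Einstein's equation:
E_photon = hf = (6.626×10⁻³⁴ J·s)(1.656e+15 Hz) = 6.8487 eV
KE_max = E_photon - φ = 6.8487 - 4.7 = 2.1487 eV

Since eV_s = KE_max:
V_s = KE_max/e = 2.1487 V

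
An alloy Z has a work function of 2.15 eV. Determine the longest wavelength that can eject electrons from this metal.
576.67 nm

The threshold wavelength is when the photon energy equals the work function:
hc/λ₀ = φ

Solving for λ₀:
λ₀ = hc/φ = (6.626×10⁻³⁴ J·s)(3×10⁸ m/s) / (2.15 eV × 1.602×10⁻¹⁹ J/eV)
λ₀ = 576.67 nm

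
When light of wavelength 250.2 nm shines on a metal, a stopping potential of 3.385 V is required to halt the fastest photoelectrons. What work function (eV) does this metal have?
1.57 eV

The stopping potential gives the maximum kinetic energy: KE_max = eV_s = 3.385 eV

From Einstein's photoelectric equation: KE_max = hc/λ - φ
Rearranging: φ = hc/λ - KE_max

Calculate photon energy:
E_photon = hc/λ = (6.626×10⁻³⁴ J·s)(3×10⁸ m/s) / (250.2×10⁻⁹ m) = 4.9554 eV

Therefore:
φ = 4.9554 - 3.385 = 1.57 eV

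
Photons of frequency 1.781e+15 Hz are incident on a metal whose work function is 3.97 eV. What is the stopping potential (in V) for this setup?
3.3956 V

The stopping potential V_s satisfies: eV_s = KE_max

First, find KE_max using Einstein's equation:
E_photon = hf = (6.626×10⁻³⁴ J·s)(1.781e+15 Hz) = 7.3656 eV
KE_max = E_photon - φ = 7.3656 - 3.97 = 3.3956 eV

Since eV_s = KE_max:
V_s = KE_max/e = 3.3956 V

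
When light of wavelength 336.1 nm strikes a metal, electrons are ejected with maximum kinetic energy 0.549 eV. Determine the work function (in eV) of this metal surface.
3.14 eV

From Einstein's photoelectric equation: KE_max = hf - φ = hc/λ - φ

Rearranging for φ:
φ = hc/λ - KE_max

Calculate photon energy:
E_photon = hc/λ = 3.6889 eV

Therefore:
φ = 3.6889 - 0.549 = 3.14 eV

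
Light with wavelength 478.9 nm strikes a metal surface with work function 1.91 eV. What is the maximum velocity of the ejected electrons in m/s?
4.8870e+05 m/s

First, find the maximum kinetic energy:
E_photon = hc/λ = 2.5889 eV
KE_max = E_photon - φ = 2.5889 - 1.91 = 0.6789 eV

Convert to Joules: KE_max = 0.6789 × 1.602×10⁻¹⁹ J = 1.0878e-19 J

Then use KE = ½mv² to find velocity:
v = √(2·KE/m) = √(2 × 1.0878e-19 J / 9.109e-31 kg)
v = 4.8870e+05 m/s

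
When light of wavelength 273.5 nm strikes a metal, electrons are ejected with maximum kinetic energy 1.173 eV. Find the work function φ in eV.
3.36 eV

From Einstein's photoelectric equation: KE_max = hf - φ = hc/λ - φ

Rearranging for φ:
φ = hc/λ - KE_max

Calculate photon energy:
E_photon = hc/λ = 4.5332 eV

Therefore:
φ = 4.5332 - 1.173 = 3.36 eV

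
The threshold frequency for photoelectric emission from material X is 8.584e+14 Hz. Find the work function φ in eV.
3.55 eV

At the threshold frequency, photon energy equals work function:
φ = hf₀

Calculating:
φ = (6.626×10⁻³⁴ J·s)(8.584e+14 Hz)
φ = 3.55 eV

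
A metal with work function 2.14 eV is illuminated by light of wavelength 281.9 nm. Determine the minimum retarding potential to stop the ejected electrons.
2.2582 V

The stopping potential V_s satisfies: eV_s = KE_max

First, find KE_max using Einstein's equation:
E_photon = hc/λ = 4.3982 eV
KE_max = E_photon - φ = 4.3982 - 2.14 = 2.2582 eV

Since eV_s = KE_max:
V_s = KE_max/e = 2.2582 V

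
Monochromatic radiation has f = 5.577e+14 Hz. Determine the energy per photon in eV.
2.3065 eV

Using E = hf:

E = hf = (6.626×10⁻³⁴ J·s)(5.577e+14 Hz)
E = 2.3065 eV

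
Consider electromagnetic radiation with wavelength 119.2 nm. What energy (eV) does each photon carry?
10.4014 eV

Using E = hf = hc/λ:

E = hc/λ = (6.626×10⁻³⁴ J·s)(3×10⁸ m/s) / (119.2×10⁻⁹ m)
E = 10.4014 eV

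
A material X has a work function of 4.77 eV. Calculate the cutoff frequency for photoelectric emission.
1.1534e+15 Hz

The threshold frequency is when the photon energy equals the work function:
hf₀ = φ

Solving for f₀:
f₀ = φ/h = (4.77 eV × 1.602×10⁻¹⁹ J/eV) / (6.626×10⁻³⁴ J·s)
f₀ = 1.1534e+15 Hz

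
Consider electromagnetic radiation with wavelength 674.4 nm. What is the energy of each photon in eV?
1.8384 eV

Using E = hf = hc/λ:

E = hc/λ = (6.626×10⁻³⁴ J·s)(3×10⁸ m/s) / (674.4×10⁻⁹ m)
E = 1.8384 eV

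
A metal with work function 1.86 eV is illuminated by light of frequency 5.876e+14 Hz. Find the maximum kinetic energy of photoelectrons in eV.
0.5701 eV

Using Einstein's photoelectric equation: KE_max = hf - φ

First, calculate the photon energy:
E_photon = hf = (6.626×10⁻³⁴ J·s)(5.876e+14 Hz)
E_photon = 2.4301 eV

Then, the maximum kinetic energy:
KE_max = E_photon - φ = 2.4301 eV - 1.86 eV = 0.5701 eV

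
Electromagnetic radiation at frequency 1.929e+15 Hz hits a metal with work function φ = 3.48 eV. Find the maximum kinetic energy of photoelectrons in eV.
4.4977 eV

Using Einstein's photoelectric equation: KE_max = hf - φ

First, calculate the photon energy:
E_photon = hf = (6.626×10⁻³⁴ J·s)(1.929e+15 Hz)
E_photon = 7.9777 eV

Then, the maximum kinetic energy:
KE_max = E_photon - φ = 7.9777 eV - 3.48 eV = 4.4977 eV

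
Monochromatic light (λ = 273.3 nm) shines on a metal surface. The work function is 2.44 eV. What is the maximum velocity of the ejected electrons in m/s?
8.5878e+05 m/s

First, find the maximum kinetic energy:
E_photon = hc/λ = 4.5366 eV
KE_max = E_photon - φ = 4.5366 - 2.44 = 2.0966 eV

Convert to Joules: KE_max = 2.0966 × 1.602×10⁻¹⁹ J = 3.3591e-19 J

Then use KE = ½mv² to find velocity:
v = √(2·KE/m) = √(2 × 3.3591e-19 J / 9.109e-31 kg)
v = 8.5878e+05 m/s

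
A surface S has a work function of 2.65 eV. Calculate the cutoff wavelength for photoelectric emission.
467.86 nm

The threshold wavelength is when the photon energy equals the work function:
hc/λ₀ = φ

Solving for λ₀:
λ₀ = hc/φ = (6.626×10⁻³⁴ J·s)(3×10⁸ m/s) / (2.65 eV × 1.602×10⁻¹⁹ J/eV)
λ₀ = 467.86 nm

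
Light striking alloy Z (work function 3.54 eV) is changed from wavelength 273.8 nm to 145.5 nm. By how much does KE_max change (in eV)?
3.9930 eV

Using Einstein's equation: KE_max = hc/λ - φ

For λ₁ = 273.8 nm:
KE₁ = hc/λ₁ - φ = 4.5283 - 3.54 = 0.9883 eV

For λ₂ = 145.5 nm:
KE₂ = hc/λ₂ - φ = 8.5213 - 3.54 = 4.9813 eV

Change in KE:
ΔKE = KE₂ - KE₁ = 4.9813 - 0.9883 = 3.9930 eV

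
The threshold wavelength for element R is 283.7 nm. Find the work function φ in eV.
4.37 eV

At the threshold wavelength, photon energy equals work function:
φ = hc/λ₀

Calculating:
φ = (6.626×10⁻³⁴ J·s)(3×10⁸ m/s) / (283.7×10⁻⁹ m)
φ = 4.37 eV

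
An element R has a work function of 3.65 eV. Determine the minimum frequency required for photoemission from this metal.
8.8257e+14 Hz

The threshold frequency is when the photon energy equals the work function:
hf₀ = φ

Solving for f₀:
f₀ = φ/h = (3.65 eV × 1.602×10⁻¹⁹ J/eV) / (6.626×10⁻³⁴ J·s)
f₀ = 8.8257e+14 Hz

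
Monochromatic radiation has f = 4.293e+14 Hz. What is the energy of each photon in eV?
1.7754 eV

Using E = hf:

E = hf = (6.626×10⁻³⁴ J·s)(4.293e+14 Hz)
E = 1.7754 eV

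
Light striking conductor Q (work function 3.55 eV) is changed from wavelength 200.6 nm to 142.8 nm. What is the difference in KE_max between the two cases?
2.5017 eV

Using Einstein's equation: KE_max = hc/λ - φ

For λ₁ = 200.6 nm:
KE₁ = hc/λ₁ - φ = 6.1807 - 3.55 = 2.6307 eV

For λ₂ = 142.8 nm:
KE₂ = hc/λ₂ - φ = 8.6824 - 3.55 = 5.1324 eV

Change in KE:
ΔKE = KE₂ - KE₁ = 5.1324 - 2.6307 = 2.5017 eV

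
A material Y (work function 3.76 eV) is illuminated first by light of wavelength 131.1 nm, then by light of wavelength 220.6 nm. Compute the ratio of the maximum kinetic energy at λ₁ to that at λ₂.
3.0625

Using Einstein's equation: KE_max = hc/λ - φ

For λ₁ = 131.1 nm:
E₁ = hc/λ₁ = 9.4572 eV
KE₁ = E₁ - φ = 9.4572 - 3.76 = 5.6972 eV

For λ₂ = 220.6 nm:
E₂ = hc/λ₂ = 5.6203 eV
KE₂ = E₂ - φ = 5.6203 - 3.76 = 1.8603 eV

Ratio: KE₁/KE₂ = 5.6972/1.8603 = 3.0625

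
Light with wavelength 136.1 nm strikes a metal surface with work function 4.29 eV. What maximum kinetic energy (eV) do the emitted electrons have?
4.8198 eV

Using Einstein's photoelectric equation: KE_max = hf - φ = hc/λ - φ

First, calculate the photon energy:
E_photon = hc/λ = (6.626×10⁻³⁴ J·s)(3×10⁸ m/s) / (136.1×10⁻⁹ m)
E_photon = 9.1098 eV

Then, the maximum kinetic energy:
KE_max = E_photon - φ = 9.1098 eV - 4.29 eV = 4.8198 eV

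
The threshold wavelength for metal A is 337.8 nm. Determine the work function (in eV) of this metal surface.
3.67 eV

At the threshold wavelength, photon energy equals work function:
φ = hc/λ₀

Calculating:
φ = (6.626×10⁻³⁴ J·s)(3×10⁸ m/s) / (337.8×10⁻⁹ m)
φ = 3.67 eV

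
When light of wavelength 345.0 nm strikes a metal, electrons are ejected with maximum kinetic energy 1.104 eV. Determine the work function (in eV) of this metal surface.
2.49 eV

From Einstein's photoelectric equation: KE_max = hf - φ = hc/λ - φ

Rearranging for φ:
φ = hc/λ - KE_max

Calculate photon energy:
E_photon = hc/λ = 3.5937 eV

Therefore:
φ = 3.5937 - 1.104 = 2.49 eV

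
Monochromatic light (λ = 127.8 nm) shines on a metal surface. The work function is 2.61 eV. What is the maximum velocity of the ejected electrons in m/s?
1.5794e+06 m/s

First, find the maximum kinetic energy:
E_photon = hc/λ = 9.7014 eV
KE_max = E_photon - φ = 9.7014 - 2.61 = 7.0914 eV

Convert to Joules: KE_max = 7.0914 × 1.602×10⁻¹⁹ J = 1.1362e-18 J

Then use KE = ½mv² to find velocity:
v = √(2·KE/m) = √(2 × 1.1362e-18 J / 9.109e-31 kg)
v = 1.5794e+06 m/s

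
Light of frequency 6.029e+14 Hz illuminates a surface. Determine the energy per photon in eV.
2.4934 eV

Using E = hf:

E = hf = (6.626×10⁻³⁴ J·s)(6.029e+14 Hz)
E = 2.4934 eV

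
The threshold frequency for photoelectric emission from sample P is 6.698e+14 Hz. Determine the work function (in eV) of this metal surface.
2.77 eV

At the threshold frequency, photon energy equals work function:
φ = hf₀

Calculating:
φ = (6.626×10⁻³⁴ J·s)(6.698e+14 Hz)
φ = 2.77 eV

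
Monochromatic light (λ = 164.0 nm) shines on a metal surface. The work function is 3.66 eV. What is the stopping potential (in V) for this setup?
3.9000 V

The stopping potential V_s satisfies: eV_s = KE_max

First, find KE_max using Einstein's equation:
E_photon = hc/λ = 7.5600 eV
KE_max = E_photon - φ = 7.5600 - 3.66 = 3.9000 eV

Since eV_s = KE_max:
V_s = KE_max/e = 3.9000 V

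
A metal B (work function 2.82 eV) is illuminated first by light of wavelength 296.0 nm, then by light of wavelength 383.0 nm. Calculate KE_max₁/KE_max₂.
3.2807

Using Einstein's equation: KE_max = hc/λ - φ

For λ₁ = 296.0 nm:
E₁ = hc/λ₁ = 4.1887 eV
KE₁ = E₁ - φ = 4.1887 - 2.82 = 1.3687 eV

For λ₂ = 383.0 nm:
E₂ = hc/λ₂ = 3.2372 eV
KE₂ = E₂ - φ = 3.2372 - 2.82 = 0.4172 eV

Ratio: KE₁/KE₂ = 1.3687/0.4172 = 3.2807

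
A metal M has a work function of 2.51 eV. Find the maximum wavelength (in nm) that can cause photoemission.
493.96 nm

The threshold wavelength is when the photon energy equals the work function:
hc/λ₀ = φ

Solving for λ₀:
λ₀ = hc/φ = (6.626×10⁻³⁴ J·s)(3×10⁸ m/s) / (2.51 eV × 1.602×10⁻¹⁹ J/eV)
λ₀ = 493.96 nm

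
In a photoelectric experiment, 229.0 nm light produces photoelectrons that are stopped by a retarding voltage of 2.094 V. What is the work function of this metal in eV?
3.32 eV

The stopping potential gives the maximum kinetic energy: KE_max = eV_s = 2.094 eV

From Einstein's photoelectric equation: KE_max = hc/λ - φ
Rearranging: φ = hc/λ - KE_max

Calculate photon energy:
E_photon = hc/λ = (6.626×10⁻³⁴ J·s)(3×10⁸ m/s) / (229.0×10⁻⁹ m) = 5.4142 eV

Therefore:
φ = 5.4142 - 2.094 = 3.32 eV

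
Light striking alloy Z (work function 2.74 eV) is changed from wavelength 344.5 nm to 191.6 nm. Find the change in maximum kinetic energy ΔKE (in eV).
2.8720 eV

Using Einstein's equation: KE_max = hc/λ - φ

For λ₁ = 344.5 nm:
KE₁ = hc/λ₁ - φ = 3.5990 - 2.74 = 0.8590 eV

For λ₂ = 191.6 nm:
KE₂ = hc/λ₂ - φ = 6.4710 - 2.74 = 3.7310 eV

Change in KE:
ΔKE = KE₂ - KE₁ = 3.7310 - 0.8590 = 2.8720 eV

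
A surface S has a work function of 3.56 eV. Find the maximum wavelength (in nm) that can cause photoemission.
348.27 nm

The threshold wavelength is when the photon energy equals the work function:
hc/λ₀ = φ

Solving for λ₀:
λ₀ = hc/φ = (6.626×10⁻³⁴ J·s)(3×10⁸ m/s) / (3.56 eV × 1.602×10⁻¹⁹ J/eV)
λ₀ = 348.27 nm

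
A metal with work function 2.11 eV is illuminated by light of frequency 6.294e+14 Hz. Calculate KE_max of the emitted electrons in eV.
0.4930 eV

Using Einstein's photoelectric equation: KE_max = hf - φ

First, calculate the photon energy:
E_photon = hf = (6.626×10⁻³⁴ J·s)(6.294e+14 Hz)
E_photon = 2.6030 eV

Then, the maximum kinetic energy:
KE_max = E_photon - φ = 2.6030 eV - 2.11 eV = 0.4930 eV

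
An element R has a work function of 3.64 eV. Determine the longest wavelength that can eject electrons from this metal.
340.62 nm

The threshold wavelength is when the photon energy equals the work function:
hc/λ₀ = φ

Solving for λ₀:
λ₀ = hc/φ = (6.626×10⁻³⁴ J·s)(3×10⁸ m/s) / (3.64 eV × 1.602×10⁻¹⁹ J/eV)
λ₀ = 340.62 nm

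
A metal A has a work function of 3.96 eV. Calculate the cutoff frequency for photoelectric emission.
9.5752e+14 Hz

The threshold frequency is when the photon energy equals the work function:
hf₀ = φ

Solving for f₀:
f₀ = φ/h = (3.96 eV × 1.602×10⁻¹⁹ J/eV) / (6.626×10⁻³⁴ J·s)
f₀ = 9.5752e+14 Hz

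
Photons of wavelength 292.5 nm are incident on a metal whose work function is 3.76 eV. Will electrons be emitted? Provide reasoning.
Yes

For photoemission, the photon energy must exceed the work function.

Photon energy: E = hc/λ = 4.2388 eV
Work function: φ = 3.76 eV

Since E_photon (4.2388 eV) > φ (3.76 eV), photoemission WILL occur.
The threshold wavelength is λ₀ = hc/φ = 329.7 nm.
Since 292.5 nm < 329.7 nm, the light has sufficient energy.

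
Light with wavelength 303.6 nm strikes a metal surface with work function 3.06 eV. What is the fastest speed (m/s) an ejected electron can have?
6.0011e+05 m/s

First, find the maximum kinetic energy:
E_photon = hc/λ = 4.0838 eV
KE_max = E_photon - φ = 4.0838 - 3.06 = 1.0238 eV

Convert to Joules: KE_max = 1.0238 × 1.602×10⁻¹⁹ J = 1.6403e-19 J

Then use KE = ½mv² to find velocity:
v = √(2·KE/m) = √(2 × 1.6403e-19 J / 9.109e-31 kg)
v = 6.0011e+05 m/s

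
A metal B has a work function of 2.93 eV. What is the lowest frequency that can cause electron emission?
7.0847e+14 Hz

The threshold frequency is when the photon energy equals the work function:
hf₀ = φ

Solving for f₀:
f₀ = φ/h = (2.93 eV × 1.602×10⁻¹⁹ J/eV) / (6.626×10⁻³⁴ J·s)
f₀ = 7.0847e+14 Hz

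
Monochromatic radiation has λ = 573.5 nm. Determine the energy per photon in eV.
2.1619 eV

Using E = hf = hc/λ:

E = hc/λ = (6.626×10⁻³⁴ J·s)(3×10⁸ m/s) / (573.5×10⁻⁹ m)
E = 2.1619 eV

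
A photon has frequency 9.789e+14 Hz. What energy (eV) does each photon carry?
4.0484 eV

Using E = hf:

E = hf = (6.626×10⁻³⁴ J·s)(9.789e+14 Hz)
E = 4.0484 eV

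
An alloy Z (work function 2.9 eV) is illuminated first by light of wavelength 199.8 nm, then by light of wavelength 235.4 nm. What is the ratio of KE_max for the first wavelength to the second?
1.3965

Using Einstein's equation: KE_max = hc/λ - φ

For λ₁ = 199.8 nm:
E₁ = hc/λ₁ = 6.2054 eV
KE₁ = E₁ - φ = 6.2054 - 2.9 = 3.3054 eV

For λ₂ = 235.4 nm:
E₂ = hc/λ₂ = 5.2670 eV
KE₂ = E₂ - φ = 5.2670 - 2.9 = 2.3670 eV

Ratio: KE₁/KE₂ = 3.3054/2.3670 = 1.3965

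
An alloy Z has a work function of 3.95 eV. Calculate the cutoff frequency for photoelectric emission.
9.5511e+14 Hz

The threshold frequency is when the photon energy equals the work function:
hf₀ = φ

Solving for f₀:
f₀ = φ/h = (3.95 eV × 1.602×10⁻¹⁹ J/eV) / (6.626×10⁻³⁴ J·s)
f₀ = 9.5511e+14 Hz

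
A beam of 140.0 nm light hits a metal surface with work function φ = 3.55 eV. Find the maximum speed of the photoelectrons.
1.3662e+06 m/s

First, find the maximum kinetic energy:
E_photon = hc/λ = 8.8560 eV
KE_max = E_photon - φ = 8.8560 - 3.55 = 5.3060 eV

Convert to Joules: KE_max = 5.3060 × 1.602×10⁻¹⁹ J = 8.5012e-19 J

Then use KE = ½mv² to find velocity:
v = √(2·KE/m) = √(2 × 8.5012e-19 J / 9.109e-31 kg)
v = 1.3662e+06 m/s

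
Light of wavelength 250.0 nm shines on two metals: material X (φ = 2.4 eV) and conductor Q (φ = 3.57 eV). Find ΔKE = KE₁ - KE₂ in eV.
1.1700 eV

Using KE_max = hc/λ - φ for each metal:

Photon energy: E = hc/λ = 4.9594 eV

For material X (φ₁ = 2.4 eV):
KE₁ = E - φ₁ = 4.9594 - 2.4 = 2.5594 eV

For conductor Q (φ₂ = 3.57 eV):
KE₂ = E - φ₂ = 4.9594 - 3.57 = 1.3894 eV

Difference:
ΔKE = KE₁ - KE₂ = 2.5594 - 1.3894 = 1.1700 eV

Note: The difference equals the difference in work functions: 3.57 - 2.4 = 1.17 eV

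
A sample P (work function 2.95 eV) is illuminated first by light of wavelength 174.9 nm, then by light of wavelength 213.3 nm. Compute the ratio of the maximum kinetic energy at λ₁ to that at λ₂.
1.4458

Using Einstein's equation: KE_max = hc/λ - φ

For λ₁ = 174.9 nm:
E₁ = hc/λ₁ = 7.0889 eV
KE₁ = E₁ - φ = 7.0889 - 2.95 = 4.1389 eV

For λ₂ = 213.3 nm:
E₂ = hc/λ₂ = 5.8127 eV
KE₂ = E₂ - φ = 5.8127 - 2.95 = 2.8627 eV

Ratio: KE₁/KE₂ = 4.1389/2.8627 = 1.4458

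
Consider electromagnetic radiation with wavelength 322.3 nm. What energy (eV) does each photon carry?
3.8469 eV

Using E = hf = hc/λ:

E = hc/λ = (6.626×10⁻³⁴ J·s)(3×10⁸ m/s) / (322.3×10⁻⁹ m)
E = 3.8469 eV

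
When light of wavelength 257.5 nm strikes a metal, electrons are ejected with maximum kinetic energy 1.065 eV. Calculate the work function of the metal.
3.75 eV

From Einstein's photoelectric equation: KE_max = hf - φ = hc/λ - φ

Rearranging for φ:
φ = hc/λ - KE_max

Calculate photon energy:
E_photon = hc/λ = 4.8149 eV

Therefore:
φ = 4.8149 - 1.065 = 3.75 eV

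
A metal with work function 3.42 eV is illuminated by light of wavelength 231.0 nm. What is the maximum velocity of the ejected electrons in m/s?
8.2764e+05 m/s

First, find the maximum kinetic energy:
E_photon = hc/λ = 5.3673 eV
KE_max = E_photon - φ = 5.3673 - 3.42 = 1.9473 eV

Convert to Joules: KE_max = 1.9473 × 1.602×10⁻¹⁹ J = 3.1199e-19 J

Then use KE = ½mv² to find velocity:
v = √(2·KE/m) = √(2 × 3.1199e-19 J / 9.109e-31 kg)
v = 8.2764e+05 m/s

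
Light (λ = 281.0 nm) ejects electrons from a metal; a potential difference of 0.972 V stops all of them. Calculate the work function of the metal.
3.44 eV

The stopping potential gives the maximum kinetic energy: KE_max = eV_s = 0.972 eV

From Einstein's photoelectric equation: KE_max = hc/λ - φ
Rearranging: φ = hc/λ - KE_max

Calculate photon energy:
E_photon = hc/λ = (6.626×10⁻³⁴ J·s)(3×10⁸ m/s) / (281.0×10⁻⁹ m) = 4.4122 eV

Therefore:
φ = 4.4122 - 0.972 = 3.44 eV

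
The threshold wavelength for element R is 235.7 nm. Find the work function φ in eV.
5.26 eV

At the threshold wavelength, photon energy equals work function:
φ = hc/λ₀

Calculating:
φ = (6.626×10⁻³⁴ J·s)(3×10⁸ m/s) / (235.7×10⁻⁹ m)
φ = 5.26 eV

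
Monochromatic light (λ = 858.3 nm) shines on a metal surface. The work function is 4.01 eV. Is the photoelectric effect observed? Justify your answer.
No

For photoemission, the photon energy must exceed the work function.

Photon energy: E = hc/λ = 1.4445 eV
Work function: φ = 4.01 eV

Since E_photon (1.4445 eV) < φ (4.01 eV), photoemission will NOT occur.
The threshold wavelength is λ₀ = hc/φ = 309.2 nm.
Since 858.3 nm > 309.2 nm, the photons lack sufficient energy.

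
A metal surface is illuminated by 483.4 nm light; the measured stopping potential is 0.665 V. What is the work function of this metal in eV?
1.90 eV

The stopping potential gives the maximum kinetic energy: KE_max = eV_s = 0.665 eV

From Einstein's photoelectric equation: KE_max = hc/λ - φ
Rearranging: φ = hc/λ - KE_max

Calculate photon energy:
E_photon = hc/λ = (6.626×10⁻³⁴ J·s)(3×10⁸ m/s) / (483.4×10⁻⁹ m) = 2.5648 eV

Therefore:
φ = 2.5648 - 0.665 = 1.90 eV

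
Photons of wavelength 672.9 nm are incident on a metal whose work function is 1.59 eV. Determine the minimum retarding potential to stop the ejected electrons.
0.2525 V

The stopping potential V_s satisfies: eV_s = KE_max

First, find KE_max using Einstein's equation:
E_photon = hc/λ = 1.8425 eV
KE_max = E_photon - φ = 1.8425 - 1.59 = 0.2525 eV

Since eV_s = KE_max:
V_s = KE_max/e = 0.2525 V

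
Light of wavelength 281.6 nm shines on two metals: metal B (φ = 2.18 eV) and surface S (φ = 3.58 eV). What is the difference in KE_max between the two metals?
1.4000 eV

Using KE_max = hc/λ - φ for each metal:

Photon energy: E = hc/λ = 4.4028 eV

For metal B (φ₁ = 2.18 eV):
KE₁ = E - φ₁ = 4.4028 - 2.18 = 2.2228 eV

For surface S (φ₂ = 3.58 eV):
KE₂ = E - φ₂ = 4.4028 - 3.58 = 0.8228 eV

Difference:
ΔKE = KE₁ - KE₂ = 2.2228 - 0.8228 = 1.4000 eV

Note: The difference equals the difference in work functions: 3.58 - 2.18 = 1.40 eV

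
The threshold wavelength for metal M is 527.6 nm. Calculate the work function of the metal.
2.35 eV

At the threshold wavelength, photon energy equals work function:
φ = hc/λ₀

Calculating:
φ = (6.626×10⁻³⁴ J·s)(3×10⁸ m/s) / (527.6×10⁻⁹ m)
φ = 2.35 eV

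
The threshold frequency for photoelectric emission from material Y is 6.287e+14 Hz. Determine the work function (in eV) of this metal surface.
2.60 eV

At the threshold frequency, photon energy equals work function:
φ = hf₀

Calculating:
φ = (6.626×10⁻³⁴ J·s)(6.287e+14 Hz)
φ = 2.60 eV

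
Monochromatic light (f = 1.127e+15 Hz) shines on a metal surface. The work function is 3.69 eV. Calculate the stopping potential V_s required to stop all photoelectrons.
0.9709 V

The stopping potential V_s satisfies: eV_s = KE_max

First, find KE_max using Einstein's equation:
E_photon = hf = (6.626×10⁻³⁴ J·s)(1.127e+15 Hz) = 4.6609 eV
KE_max = E_photon - φ = 4.6609 - 3.69 = 0.9709 eV

Since eV_s = KE_max:
V_s = KE_max/e = 0.9709 V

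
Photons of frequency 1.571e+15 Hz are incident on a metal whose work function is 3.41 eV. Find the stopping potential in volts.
3.0871 V

The stopping potential V_s satisfies: eV_s = KE_max

First, find KE_max using Einstein's equation:
E_photon = hf = (6.626×10⁻³⁴ J·s)(1.571e+15 Hz) = 6.4971 eV
KE_max = E_photon - φ = 6.4971 - 3.41 = 3.0871 eV

Since eV_s = KE_max:
V_s = KE_max/e = 3.0871 V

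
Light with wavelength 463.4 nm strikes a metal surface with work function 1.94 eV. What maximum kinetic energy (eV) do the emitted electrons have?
0.7355 eV

Using Einstein's photoelectric equation: KE_max = hf - φ = hc/λ - φ

First, calculate the photon energy:
E_photon = hc/λ = (6.626×10⁻³⁴ J·s)(3×10⁸ m/s) / (463.4×10⁻⁹ m)
E_photon = 2.6755 eV

Then, the maximum kinetic energy:
KE_max = E_photon - φ = 2.6755 eV - 1.94 eV = 0.7355 eV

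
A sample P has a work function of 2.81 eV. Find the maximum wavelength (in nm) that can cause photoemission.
441.22 nm

The threshold wavelength is when the photon energy equals the work function:
hc/λ₀ = φ

Solving for λ₀:
λ₀ = hc/φ = (6.626×10⁻³⁴ J·s)(3×10⁸ m/s) / (2.81 eV × 1.602×10⁻¹⁹ J/eV)
λ₀ = 441.22 nm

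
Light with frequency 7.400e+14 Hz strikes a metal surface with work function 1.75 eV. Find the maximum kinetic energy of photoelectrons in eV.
1.3104 eV

Using Einstein's photoelectric equation: KE_max = hf - φ

First, calculate the photon energy:
E_photon = hf = (6.626×10⁻³⁴ J·s)(7.400e+14 Hz)
E_photon = 3.0604 eV

Then, the maximum kinetic energy:
KE_max = E_photon - φ = 3.0604 eV - 1.75 eV = 1.3104 eV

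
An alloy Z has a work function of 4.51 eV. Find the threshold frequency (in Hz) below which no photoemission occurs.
1.0905e+15 Hz

The threshold frequency is when the photon energy equals the work function:
hf₀ = φ

Solving for f₀:
f₀ = φ/h = (4.51 eV × 1.602×10⁻¹⁹ J/eV) / (6.626×10⁻³⁴ J·s)
f₀ = 1.0905e+15 Hz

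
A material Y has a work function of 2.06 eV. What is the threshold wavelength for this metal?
601.87 nm

The threshold wavelength is when the photon energy equals the work function:
hc/λ₀ = φ

Solving for λ₀:
λ₀ = hc/φ = (6.626×10⁻³⁴ J·s)(3×10⁸ m/s) / (2.06 eV × 1.602×10⁻¹⁹ J/eV)
λ₀ = 601.87 nm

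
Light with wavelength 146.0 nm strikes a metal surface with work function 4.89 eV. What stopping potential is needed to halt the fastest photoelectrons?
3.6021 V

The stopping potential V_s satisfies: eV_s = KE_max

First, find KE_max using Einstein's equation:
E_photon = hc/λ = 8.4921 eV
KE_max = E_photon - φ = 8.4921 - 4.89 = 3.6021 eV

Since eV_s = KE_max:
V_s = KE_max/e = 3.6021 V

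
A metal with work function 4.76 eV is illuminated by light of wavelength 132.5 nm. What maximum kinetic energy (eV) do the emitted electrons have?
4.5973 eV

Using Einstein's photoelectric equation: KE_max = hf - φ = hc/λ - φ

First, calculate the photon energy:
E_photon = hc/λ = (6.626×10⁻³⁴ J·s)(3×10⁸ m/s) / (132.5×10⁻⁹ m)
E_photon = 9.3573 eV

Then, the maximum kinetic energy:
KE_max = E_photon - φ = 9.3573 eV - 4.76 eV = 4.5973 eV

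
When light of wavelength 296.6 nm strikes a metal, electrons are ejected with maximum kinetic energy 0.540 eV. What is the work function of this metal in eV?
3.64 eV

From Einstein's photoelectric equation: KE_max = hf - φ = hc/λ - φ

Rearranging for φ:
φ = hc/λ - KE_max

Calculate photon energy:
E_photon = hc/λ = 4.1802 eV

Therefore:
φ = 4.1802 - 0.540 = 3.64 eV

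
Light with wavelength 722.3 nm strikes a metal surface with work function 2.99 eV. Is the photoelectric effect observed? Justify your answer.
No

For photoemission, the photon energy must exceed the work function.

Photon energy: E = hc/λ = 1.7165 eV
Work function: φ = 2.99 eV

Since E_photon (1.7165 eV) < φ (2.99 eV), photoemission will NOT occur.
The threshold wavelength is λ₀ = hc/φ = 414.7 nm.
Since 722.3 nm > 414.7 nm, the photons lack sufficient energy.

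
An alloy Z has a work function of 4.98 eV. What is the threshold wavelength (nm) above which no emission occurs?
248.96 nm

The threshold wavelength is when the photon energy equals the work function:
hc/λ₀ = φ

Solving for λ₀:
λ₀ = hc/φ = (6.626×10⁻³⁴ J·s)(3×10⁸ m/s) / (4.98 eV × 1.602×10⁻¹⁹ J/eV)
λ₀ = 248.96 nm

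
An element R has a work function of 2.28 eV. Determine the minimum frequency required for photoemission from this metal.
5.5130e+14 Hz

The threshold frequency is when the photon energy equals the work function:
hf₀ = φ

Solving for f₀:
f₀ = φ/h = (2.28 eV × 1.602×10⁻¹⁹ J/eV) / (6.626×10⁻³⁴ J·s)
f₀ = 5.5130e+14 Hz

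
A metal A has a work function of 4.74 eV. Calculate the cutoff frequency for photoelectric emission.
1.1461e+15 Hz

The threshold frequency is when the photon energy equals the work function:
hf₀ = φ

Solving for f₀:
f₀ = φ/h = (4.74 eV × 1.602×10⁻¹⁹ J/eV) / (6.626×10⁻³⁴ J·s)
f₀ = 1.1461e+15 Hz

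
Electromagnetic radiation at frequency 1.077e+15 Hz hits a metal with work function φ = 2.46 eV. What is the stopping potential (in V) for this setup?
1.9941 V

The stopping potential V_s satisfies: eV_s = KE_max

First, find KE_max using Einstein's equation:
E_photon = hf = (6.626×10⁻³⁴ J·s)(1.077e+15 Hz) = 4.4541 eV
KE_max = E_photon - φ = 4.4541 - 2.46 = 1.9941 eV

Since eV_s = KE_max:
V_s = KE_max/e = 1.9941 V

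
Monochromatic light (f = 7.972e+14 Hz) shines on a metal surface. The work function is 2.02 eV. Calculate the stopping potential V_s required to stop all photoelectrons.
1.2770 V

The stopping potential V_s satisfies: eV_s = KE_max

First, find KE_max using Einstein's equation:
E_photon = hf = (6.626×10⁻³⁴ J·s)(7.972e+14 Hz) = 3.2970 eV
KE_max = E_photon - φ = 3.2970 - 2.02 = 1.2770 eV

Since eV_s = KE_max:
V_s = KE_max/e = 1.2770 V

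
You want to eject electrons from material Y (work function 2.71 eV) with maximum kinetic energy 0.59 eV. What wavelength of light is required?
375.71 nm

From Einstein's equation: KE_max = hc/λ - φ

Rearranging for λ:
hc/λ = KE_max + φ
λ = hc/(KE_max + φ)

Required photon energy:
E_photon = KE_max + φ = 0.59 + 2.71 = 3.30 eV

Required wavelength:
λ = hc/E_photon = (6.626×10⁻³⁴)(3×10⁸) / (3.30 × 1.602×10⁻¹⁹)
λ = 375.71 nm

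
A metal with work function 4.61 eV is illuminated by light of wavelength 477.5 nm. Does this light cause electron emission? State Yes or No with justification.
No

For photoemission, the photon energy must exceed the work function.

Photon energy: E = hc/λ = 2.5965 eV
Work function: φ = 4.61 eV

Since E_photon (2.5965 eV) < φ (4.61 eV), photoemission will NOT occur.
The threshold wavelength is λ₀ = hc/φ = 268.9 nm.
Since 477.5 nm > 268.9 nm, the photons lack sufficient energy.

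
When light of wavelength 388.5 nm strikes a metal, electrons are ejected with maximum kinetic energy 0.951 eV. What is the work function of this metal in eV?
2.24 eV

From Einstein's photoelectric equation: KE_max = hf - φ = hc/λ - φ

Rearranging for φ:
φ = hc/λ - KE_max

Calculate photon energy:
E_photon = hc/λ = 3.1914 eV

Therefore:
φ = 3.1914 - 0.951 = 2.24 eV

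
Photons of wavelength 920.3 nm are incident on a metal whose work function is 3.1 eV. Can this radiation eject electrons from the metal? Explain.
No

For photoemission, the photon energy must exceed the work function.

Photon energy: E = hc/λ = 1.3472 eV
Work function: φ = 3.1 eV

Since E_photon (1.3472 eV) < φ (3.1 eV), photoemission will NOT occur.
The threshold wavelength is λ₀ = hc/φ = 399.9 nm.
Since 920.3 nm > 399.9 nm, the photons lack sufficient energy.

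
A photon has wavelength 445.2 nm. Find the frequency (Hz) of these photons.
6.7339e+14 Hz

Using the wave equation: c = fλ

Solving for frequency:
f = c/λ = (3×10⁸ m/s) / (445.2×10⁻⁹ m)
f = 6.7339e+14 Hz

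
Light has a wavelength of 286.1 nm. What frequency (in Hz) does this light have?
1.0479e+15 Hz

Using the wave equation: c = fλ

Solving for frequency:
f = c/λ = (3×10⁸ m/s) / (286.1×10⁻⁹ m)
f = 1.0479e+15 Hz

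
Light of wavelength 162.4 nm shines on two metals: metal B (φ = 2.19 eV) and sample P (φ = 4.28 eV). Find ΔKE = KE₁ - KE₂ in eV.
2.0900 eV

Using KE_max = hc/λ - φ for each metal:

Photon energy: E = hc/λ = 7.6345 eV

For metal B (φ₁ = 2.19 eV):
KE₁ = E - φ₁ = 7.6345 - 2.19 = 5.4445 eV

For sample P (φ₂ = 4.28 eV):
KE₂ = E - φ₂ = 7.6345 - 4.28 = 3.3545 eV

Difference:
ΔKE = KE₁ - KE₂ = 5.4445 - 3.3545 = 2.0900 eV

Note: The difference equals the difference in work functions: 4.28 - 2.19 = 2.09 eV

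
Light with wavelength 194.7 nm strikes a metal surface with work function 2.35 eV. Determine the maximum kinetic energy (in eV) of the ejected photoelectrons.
4.0180 eV

Using Einstein's photoelectric equation: KE_max = hf - φ = hc/λ - φ

First, calculate the photon energy:
E_photon = hc/λ = (6.626×10⁻³⁴ J·s)(3×10⁸ m/s) / (194.7×10⁻⁹ m)
E_photon = 6.3680 eV

Then, the maximum kinetic energy:
KE_max = E_photon - φ = 6.3680 eV - 2.35 eV = 4.0180 eV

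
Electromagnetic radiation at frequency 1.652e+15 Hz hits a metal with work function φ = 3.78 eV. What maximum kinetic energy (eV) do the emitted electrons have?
3.0521 eV

Using Einstein's photoelectric equation: KE_max = hf - φ

First, calculate the photon energy:
E_photon = hf = (6.626×10⁻³⁴ J·s)(1.652e+15 Hz)
E_photon = 6.8321 eV

Then, the maximum kinetic energy:
KE_max = E_photon - φ = 6.8321 eV - 3.78 eV = 3.0521 eV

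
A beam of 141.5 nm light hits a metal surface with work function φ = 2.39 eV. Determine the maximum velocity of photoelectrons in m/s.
1.4972e+06 m/s

First, find the maximum kinetic energy:
E_photon = hc/λ = 8.7621 eV
KE_max = E_photon - φ = 8.7621 - 2.39 = 6.3721 eV

Convert to Joules: KE_max = 6.3721 × 1.602×10⁻¹⁹ J = 1.0209e-18 J

Then use KE = ½mv² to find velocity:
v = √(2·KE/m) = √(2 × 1.0209e-18 J / 9.109e-31 kg)
v = 1.4972e+06 m/s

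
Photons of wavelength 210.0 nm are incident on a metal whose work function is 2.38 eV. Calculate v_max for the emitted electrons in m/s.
1.1134e+06 m/s

First, find the maximum kinetic energy:
E_photon = hc/λ = 5.9040 eV
KE_max = E_photon - φ = 5.9040 - 2.38 = 3.5240 eV

Convert to Joules: KE_max = 3.5240 × 1.602×10⁻¹⁹ J = 5.6461e-19 J

Then use KE = ½mv² to find velocity:
v = √(2·KE/m) = √(2 × 5.6461e-19 J / 9.109e-31 kg)
v = 1.1134e+06 m/s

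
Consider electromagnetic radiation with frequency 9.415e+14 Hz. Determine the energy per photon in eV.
3.8937 eV

Using E = hf:

E = hf = (6.626×10⁻³⁴ J·s)(9.415e+14 Hz)
E = 3.8937 eV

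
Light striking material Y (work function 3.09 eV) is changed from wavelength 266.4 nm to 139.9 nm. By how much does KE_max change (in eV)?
4.2083 eV

Using Einstein's equation: KE_max = hc/λ - φ

For λ₁ = 266.4 nm:
KE₁ = hc/λ₁ - φ = 4.6541 - 3.09 = 1.5641 eV

For λ₂ = 139.9 nm:
KE₂ = hc/λ₂ - φ = 8.8623 - 3.09 = 5.7723 eV

Change in KE:
ΔKE = KE₂ - KE₁ = 5.7723 - 1.5641 = 4.2083 eV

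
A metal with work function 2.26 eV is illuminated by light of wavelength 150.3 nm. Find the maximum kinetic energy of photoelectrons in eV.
5.9891 eV

Using Einstein's photoelectric equation: KE_max = hf - φ = hc/λ - φ

First, calculate the photon energy:
E_photon = hc/λ = (6.626×10⁻³⁴ J·s)(3×10⁸ m/s) / (150.3×10⁻⁹ m)
E_photon = 8.2491 eV

Then, the maximum kinetic energy:
KE_max = E_photon - φ = 8.2491 eV - 2.26 eV = 5.9891 eV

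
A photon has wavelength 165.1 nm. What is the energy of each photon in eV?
7.5096 eV

Using E = hf = hc/λ:

E = hc/λ = (6.626×10⁻³⁴ J·s)(3×10⁸ m/s) / (165.1×10⁻⁹ m)
E = 7.5096 eV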